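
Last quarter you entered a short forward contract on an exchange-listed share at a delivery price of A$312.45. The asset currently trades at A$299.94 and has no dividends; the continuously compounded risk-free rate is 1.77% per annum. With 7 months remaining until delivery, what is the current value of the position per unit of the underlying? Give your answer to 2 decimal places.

Current fair forward for the remaining 7 months: F = S·e^(r·T), r = 0.0177
F = 299.94 · e^(0.0177 × 7/12) = 299.94 × 1.010378 = 303.0528
Value of long forward = (F − K)·e^(−rT) = (303.0528 − 312.45) · e^(−0.0177·7/12)
= -9.3972 × 0.989728 = -9.30
Short position value = −(long value) = A$9.30

A$9.30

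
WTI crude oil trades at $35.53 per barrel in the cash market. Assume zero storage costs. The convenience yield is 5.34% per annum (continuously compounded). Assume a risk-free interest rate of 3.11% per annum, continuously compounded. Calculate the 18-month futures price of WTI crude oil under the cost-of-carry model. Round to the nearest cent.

$34.36 per barrel

Net carry = r + u − y = 0.0311 + 0.0000 − 0.0534 = -0.0223
F = S·e^((r+u−y)T) = 35.53 · e^(-0.0223 × 18/12) = 35.53 · e^-0.033450
= 35.53 × 0.967103 = $34.36 per barrel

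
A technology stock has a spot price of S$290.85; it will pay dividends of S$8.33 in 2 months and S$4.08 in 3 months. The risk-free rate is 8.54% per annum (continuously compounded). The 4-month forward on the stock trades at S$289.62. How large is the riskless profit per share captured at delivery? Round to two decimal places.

PV(dividends) I = 8.33·e^(−0.0854·2/12) + 4.08·e^(−0.0854·3/12) = 12.2061
Fair forward F* = (S − I)·e^(rT) = (290.85 − 12.2061)·e^0.028467 = 278.6439 × 1.028876 = 286.6900
Market S$289.62 > fair 286.6900: forward overpriced → cash-and-carry (borrow at r, buy the stock and collect the dividends, short the forward).
Profit at T = |F_mkt − F*| = |289.62 − 286.6900| = S$2.93 per share

S$2.93 per share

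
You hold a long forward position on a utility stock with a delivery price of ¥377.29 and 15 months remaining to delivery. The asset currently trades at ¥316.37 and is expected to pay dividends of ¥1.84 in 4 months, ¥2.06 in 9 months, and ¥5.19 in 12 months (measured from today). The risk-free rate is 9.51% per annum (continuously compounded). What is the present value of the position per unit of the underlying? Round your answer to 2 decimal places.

-¥27.05

PV(remaining dividends) I = 1.84·e^(−0.0951·4/12) + 2.06·e^(−0.0951·9/12) + 5.19·e^(−0.0951·12/12) = 8.4199
Current forward F = (S − I)·e^(rT) = (316.37 − 8.4199)·e^(0.0951·15/12) = 307.9501 × 1.126229 = 346.8223
Value (long) = (F − K)·e^(−rT) = (346.8223 − 377.29) × 0.887919 = -27.0528
Value = -¥27.05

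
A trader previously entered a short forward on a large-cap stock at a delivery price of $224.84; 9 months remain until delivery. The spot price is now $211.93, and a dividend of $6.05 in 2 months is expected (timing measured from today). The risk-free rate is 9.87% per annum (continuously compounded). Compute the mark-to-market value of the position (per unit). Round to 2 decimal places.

PV(remaining dividends) I = 6.05·e^(−0.0987·2/12) = 5.9513
Current forward F = (S − I)·e^(rT) = (211.93 − 5.9513)·e^(0.0987·9/12) = 205.9787 × 1.076834 = 221.8049
Value (long) = (F − K)·e^(−rT) = (221.8049 − 224.84) × 0.928648 = -2.8185
Short position value = −(long value) = $2.82

$2.82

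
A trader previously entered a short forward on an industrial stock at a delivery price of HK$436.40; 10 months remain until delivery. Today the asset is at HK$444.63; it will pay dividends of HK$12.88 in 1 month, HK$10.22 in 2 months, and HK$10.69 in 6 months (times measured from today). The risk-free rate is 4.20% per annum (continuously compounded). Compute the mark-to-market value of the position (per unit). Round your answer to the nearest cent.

HK$10.21

PV(remaining dividends) I = 12.88·e^(−0.0420·1/12) + 10.22·e^(−0.0420·2/12) + 10.69·e^(−0.0420·6/12) = 33.4516
Current forward F = (S − I)·e^(rT) = (444.63 − 33.4516)·e^(0.0420·10/12) = 411.1784 × 1.035620 = 425.8246
Value (long) = (F − K)·e^(−rT) = (425.8246 − 436.40) × 0.965605 = -10.2117
Short position value = −(long value) = HK$10.21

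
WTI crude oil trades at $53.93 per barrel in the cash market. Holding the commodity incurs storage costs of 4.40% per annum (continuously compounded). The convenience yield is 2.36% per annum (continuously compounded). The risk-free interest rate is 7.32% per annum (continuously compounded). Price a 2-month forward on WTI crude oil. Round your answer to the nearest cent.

$54.78 per barrel

Net carry = r + u − y = 0.0732 + 0.0440 − 0.0236 = 0.0936
F = S·e^((r+u−y)T) = 53.93 · e^(0.0936 × 2/12) = 53.93 · e^0.015600
= 53.93 × 1.015722 = $54.78 per barrel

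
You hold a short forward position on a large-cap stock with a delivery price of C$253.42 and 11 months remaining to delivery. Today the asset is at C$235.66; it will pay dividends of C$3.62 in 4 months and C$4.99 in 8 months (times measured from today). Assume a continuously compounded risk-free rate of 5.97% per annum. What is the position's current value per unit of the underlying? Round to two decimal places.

PV(remaining dividends) I = 3.62·e^(−0.0597·4/12) + 4.99·e^(−0.0597·8/12) = 8.3440
Current forward F = (S − I)·e^(rT) = (235.66 − 8.3440)·e^(0.0597·11/12) = 227.3160 × 1.056250 = 240.1025
Value (long) = (F − K)·e^(−rT) = (240.1025 − 253.42) × 0.946745 = -12.6083
Short position value = −(long value) = C$12.61

C$12.61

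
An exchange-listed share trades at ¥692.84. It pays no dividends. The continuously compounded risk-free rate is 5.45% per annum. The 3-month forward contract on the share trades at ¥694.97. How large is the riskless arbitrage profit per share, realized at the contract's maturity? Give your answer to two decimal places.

¥7.37 per share

Fair forward: F* = S·e^(carry·T), with carry = r = 0.0545
F* = 692.84 · e^(0.0545 × 3/12) = 692.84 · e^0.013625 = 692.84 × 1.013718 = ¥702.3444
Market ¥694.97 < fair ¥702.3444: forward underpriced → reverse cash-and-carry (short spot, go long the forward).
At maturity, profit = |F_mkt − F*| = |694.97 − 702.3444| = ¥7.37 per share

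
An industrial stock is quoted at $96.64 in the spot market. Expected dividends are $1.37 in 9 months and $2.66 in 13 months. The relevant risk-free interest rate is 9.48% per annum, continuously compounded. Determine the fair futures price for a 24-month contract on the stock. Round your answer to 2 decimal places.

PV(dividends) I = 1.37·e^(−0.0948·9/12) + 2.66·e^(−0.0948·13/12)
I = 1.2760 + 2.4004 = 3.6764
F = (S − I)·e^(rT) = (96.64 − 3.6764) · e^(0.0948·24/12)
= 92.9636 · e^0.189600 = 92.9636 × 1.208766 = $112.37

$112.37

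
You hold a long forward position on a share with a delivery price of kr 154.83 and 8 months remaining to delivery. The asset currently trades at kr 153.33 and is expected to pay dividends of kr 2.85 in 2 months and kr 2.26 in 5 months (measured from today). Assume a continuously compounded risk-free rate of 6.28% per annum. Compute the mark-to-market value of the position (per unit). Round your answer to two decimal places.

-kr 0.17

PV(remaining dividends) I = 2.85·e^(−0.0628·2/12) + 2.26·e^(−0.0628·5/12) = 5.0220
Current forward F = (S − I)·e^(rT) = (153.33 − 5.0220)·e^(0.0628·8/12) = 148.3080 × 1.042755 = 154.6489
Value (long) = (F − K)·e^(−rT) = (154.6489 − 154.83) × 0.958998 = -0.1737
Value = -kr 0.17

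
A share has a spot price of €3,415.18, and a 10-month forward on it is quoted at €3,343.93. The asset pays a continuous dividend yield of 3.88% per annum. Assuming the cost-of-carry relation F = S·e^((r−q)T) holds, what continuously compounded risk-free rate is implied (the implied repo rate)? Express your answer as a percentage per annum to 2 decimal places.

1.35%

From F = S·e^((r−q)T): (r − q) = ln(F/S)/T
ln(3343.93/3415.18) = ln(0.979137) = -0.021084
(r − q) = -0.021084 / (10/12) = -0.025301
r = ln(F/S)/T + q = -0.025301 + 0.0388 = 0.013499
r = 1.35%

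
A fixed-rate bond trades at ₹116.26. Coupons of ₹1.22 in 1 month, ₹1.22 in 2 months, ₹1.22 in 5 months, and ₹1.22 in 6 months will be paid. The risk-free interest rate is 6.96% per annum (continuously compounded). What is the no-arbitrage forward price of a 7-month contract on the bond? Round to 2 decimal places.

₹116.10

PV(coupons) I = 1.22·e^(−0.0696·1/12) + 1.22·e^(−0.0696·2/12) + 1.22·e^(−0.0696·5/12) + 1.22·e^(−0.0696·6/12)
I = 1.2129 + 1.2059 + 1.1851 + 1.1783 = 4.7822
F = (S − I)·e^(rT) = (116.26 − 4.7822) · e^(0.0696·7/12)
= 111.4778 · e^0.040600 = 111.4778 × 1.041435 = ₹116.10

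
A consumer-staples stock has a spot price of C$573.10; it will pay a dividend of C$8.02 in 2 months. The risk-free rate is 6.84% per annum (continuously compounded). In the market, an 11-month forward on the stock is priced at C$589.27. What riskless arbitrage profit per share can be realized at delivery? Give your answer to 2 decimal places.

C$12.47 per share

PV(dividends) I = 8.02·e^(−0.0684·2/12) = 7.9291
Fair forward F* = (S − I)·e^(rT) = (573.10 − 7.9291)·e^0.062700 = 565.1709 × 1.064707 = 601.7414
Market C$589.27 < fair 601.7414: forward underpriced → reverse cash-and-carry (short the stock, invest proceeds at r, pay the dividends, go long the forward).
Profit at T = |F_mkt − F*| = |589.27 − 601.7414| = C$12.47 per share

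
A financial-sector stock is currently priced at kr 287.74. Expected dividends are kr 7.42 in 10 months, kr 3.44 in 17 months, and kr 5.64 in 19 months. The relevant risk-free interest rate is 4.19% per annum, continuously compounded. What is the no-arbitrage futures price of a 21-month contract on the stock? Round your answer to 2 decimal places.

kr 292.75

PV(dividends) I = 7.42·e^(−0.0419·10/12) + 3.44·e^(−0.0419·17/12) + 5.64·e^(−0.0419·19/12)
I = 7.1654 + 3.2417 + 5.2780 = 15.6851
F = (S − I)·e^(rT) = (287.74 − 15.6851) · e^(0.0419·21/12)
= 272.0549 · e^0.073325 = 272.0549 × 1.076080 = kr 292.75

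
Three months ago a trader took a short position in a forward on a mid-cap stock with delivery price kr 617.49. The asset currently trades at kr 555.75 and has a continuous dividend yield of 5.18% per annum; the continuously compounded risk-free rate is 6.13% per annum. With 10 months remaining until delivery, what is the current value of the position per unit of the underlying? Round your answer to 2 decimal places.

kr 54.47

Current fair forward for the remaining 10 months: F = S·e^((r − q)·T), (r − q) = 0.0613 − 0.0518 = 0.0095
F = 555.75 · e^(0.0095 × 10/12) = 555.75 × 1.007948 = 560.1671
Value of long forward = (F − K)·e^(−rT) = (560.1671 − 617.49) · e^(−0.0613·10/12)
= -57.3229 × 0.950199 = -54.47
Short position value = −(long value) = kr 54.47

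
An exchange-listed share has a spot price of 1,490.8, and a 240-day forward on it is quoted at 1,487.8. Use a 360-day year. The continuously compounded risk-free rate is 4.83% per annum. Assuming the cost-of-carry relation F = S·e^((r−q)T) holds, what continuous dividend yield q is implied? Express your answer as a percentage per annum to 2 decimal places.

5.13%

From F = S·e^((r−q)T): (r − q) = ln(F/S)/T
ln(1487.8/1490.8) = ln(0.997988) = -0.002014
(r − q) = -0.002014 / (240/360) = -0.003021
q = r − ln(F/S)/T = 0.0483 + 0.003021 = 0.051321
q = 5.13%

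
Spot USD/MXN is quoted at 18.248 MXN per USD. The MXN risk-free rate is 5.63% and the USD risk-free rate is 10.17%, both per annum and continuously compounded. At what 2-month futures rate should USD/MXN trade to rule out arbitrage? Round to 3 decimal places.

F = S·e^((r_MXN − r_USD)T) = 18.248 · e^((0.0563 − 0.1017) × 2/12)
= 18.248 · e^-0.007567 = 18.248 × 0.992462
F = 18.110 MXN per USD

18.110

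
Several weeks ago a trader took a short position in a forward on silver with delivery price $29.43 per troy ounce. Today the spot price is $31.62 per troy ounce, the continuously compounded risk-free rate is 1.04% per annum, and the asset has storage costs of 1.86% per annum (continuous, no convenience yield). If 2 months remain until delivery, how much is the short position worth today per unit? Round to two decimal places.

Current fair forward for the remaining 2 months: F = S·e^((r + u)·T), (r + u) = 0.0104 + 0.0186 = 0.0290
F = 31.62 · e^(0.0290 × 2/12) = 31.62 × 1.004845 = 31.7732
Value of long forward = (F − K)·e^(−rT) = (31.7732 − 29.43) · e^(−0.0104·2/12)
= 2.3432 × 0.998268 = 2.34
Short position value = −(long value) = -$2.34

-$2.34 per troy ounce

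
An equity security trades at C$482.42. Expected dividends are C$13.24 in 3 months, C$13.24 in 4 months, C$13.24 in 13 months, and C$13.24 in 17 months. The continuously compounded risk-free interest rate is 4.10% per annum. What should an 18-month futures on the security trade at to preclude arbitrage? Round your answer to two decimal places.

PV(dividends) I = 13.24·e^(−0.0410·3/12) + 13.24·e^(−0.0410·4/12) + 13.24·e^(−0.0410·13/12) + 13.24·e^(−0.0410·17/12)
I = 13.1050 + 13.0603 + 12.6648 + 12.4929 = 51.3230
F = (S − I)·e^(rT) = (482.42 − 51.3230) · e^(0.0410·18/12)
= 431.0970 · e^0.061500 = 431.0970 × 1.063430 = C$458.44

C$458.44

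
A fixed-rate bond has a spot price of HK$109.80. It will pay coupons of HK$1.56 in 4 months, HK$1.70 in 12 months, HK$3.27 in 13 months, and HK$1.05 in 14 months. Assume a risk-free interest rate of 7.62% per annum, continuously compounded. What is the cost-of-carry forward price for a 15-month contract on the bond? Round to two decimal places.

HK$113.00

PV(coupons) I = 1.56·e^(−0.0762·4/12) + 1.70·e^(−0.0762·12/12) + 3.27·e^(−0.0762·13/12) + 1.05·e^(−0.0762·14/12)
I = 1.5209 + 1.5753 + 3.0109 + 0.9607 = 7.0678
F = (S − I)·e^(rT) = (109.80 − 7.0678) · e^(0.0762·15/12)
= 102.7322 · e^0.095250 = 102.7322 × 1.099934 = HK$113.00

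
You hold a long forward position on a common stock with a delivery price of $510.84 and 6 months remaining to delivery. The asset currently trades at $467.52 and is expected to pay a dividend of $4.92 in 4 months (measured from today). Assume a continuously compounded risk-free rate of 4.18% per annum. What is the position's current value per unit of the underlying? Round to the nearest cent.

PV(remaining dividends) I = 4.92·e^(−0.0418·4/12) = 4.8519
Current forward F = (S − I)·e^(rT) = (467.52 − 4.8519)·e^(0.0418·6/12) = 462.6681 × 1.021120 = 472.4397
Value (long) = (F − K)·e^(−rT) = (472.4397 − 510.84) × 0.979317 = -37.6061
Value = -$37.61

-$37.61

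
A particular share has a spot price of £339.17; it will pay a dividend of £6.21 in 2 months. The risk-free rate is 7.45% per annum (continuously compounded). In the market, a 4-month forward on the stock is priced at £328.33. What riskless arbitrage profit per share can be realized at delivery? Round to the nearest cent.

£13.08 per share

PV(dividends) I = 6.21·e^(−0.0745·2/12) = 6.1334
Fair forward F* = (S − I)·e^(rT) = (339.17 − 6.1334)·e^0.024833 = 333.0366 × 1.025144 = 341.4105
Market £328.33 < fair 341.4105: forward underpriced → reverse cash-and-carry (short the stock, invest proceeds at r, pay the dividends, go long the forward).
Profit at T = |F_mkt − F*| = |328.33 − 341.4105| = £13.08 per share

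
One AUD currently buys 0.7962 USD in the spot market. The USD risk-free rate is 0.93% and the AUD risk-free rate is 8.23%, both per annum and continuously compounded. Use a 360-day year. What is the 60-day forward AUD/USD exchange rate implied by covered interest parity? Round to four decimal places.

0.7866

F = S·e^((r_USD − r_AUD)T) = 0.7962 · e^((0.0093 − 0.0823) × 60/360)
= 0.7962 · e^-0.012167 = 0.7962 × 0.987907
F = 0.7866 USD per AUD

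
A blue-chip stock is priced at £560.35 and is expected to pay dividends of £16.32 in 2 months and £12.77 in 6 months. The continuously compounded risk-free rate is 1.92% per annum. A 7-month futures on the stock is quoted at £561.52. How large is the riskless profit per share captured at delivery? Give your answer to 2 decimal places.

PV(dividends) I = 16.32·e^(−0.0192·2/12) + 12.77·e^(−0.0192·6/12) = 28.9159
Fair futures F* = (S − I)·e^(rT) = (560.35 − 28.9159)·e^0.011200 = 531.4341 × 1.011263 = 537.4196
Market £561.52 > fair 537.4196: forward overpriced → cash-and-carry (borrow at r, buy the stock and collect the dividends, short the forward).
Profit at T = |F_mkt − F*| = |561.52 − 537.4196| = £24.10 per share

£24.10 per share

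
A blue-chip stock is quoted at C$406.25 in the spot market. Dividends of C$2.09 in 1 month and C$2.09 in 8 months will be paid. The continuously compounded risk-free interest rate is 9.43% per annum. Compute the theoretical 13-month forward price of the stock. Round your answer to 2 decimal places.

C$445.48

PV(dividends) I = 2.09·e^(−0.0943·1/12) + 2.09·e^(−0.0943·8/12)
I = 2.0736 + 1.9627 = 4.0363
F = (S − I)·e^(rT) = (406.25 − 4.0363) · e^(0.0943·13/12)
= 402.2137 · e^0.102158 = 402.2137 × 1.107558 = C$445.48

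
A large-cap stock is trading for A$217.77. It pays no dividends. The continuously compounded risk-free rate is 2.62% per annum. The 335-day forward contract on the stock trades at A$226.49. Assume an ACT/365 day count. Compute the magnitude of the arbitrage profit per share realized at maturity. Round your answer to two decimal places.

Fair forward: F* = S·e^(carry·T), with carry = r = 0.0262
F* = 217.77 · e^(0.0262 × 335/365) = 217.77 · e^0.024047 = 217.77 × 1.024338 = A$223.0701
Market A$226.49 > fair A$223.0701: forward overpriced → cash-and-carry (buy spot, short the forward).
At maturity, profit = |F_mkt − F*| = |226.49 − 223.0701| = A$3.42 per share

A$3.42 per share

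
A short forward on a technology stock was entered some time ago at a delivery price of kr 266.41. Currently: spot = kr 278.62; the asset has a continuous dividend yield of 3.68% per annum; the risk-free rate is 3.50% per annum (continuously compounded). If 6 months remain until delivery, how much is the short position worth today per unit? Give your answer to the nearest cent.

-kr 11.75

Current fair forward for the remaining 6 months: F = S·e^((r − q)·T), (r − q) = 0.0350 − 0.0368 = -0.0018
F = 278.62 · e^(-0.0018 × 6/12) = 278.62 × 0.999100 = 278.3692
Value of long forward = (F − K)·e^(−rT) = (278.3692 − 266.41) · e^(−0.0350·6/12)
= 11.9592 × 0.982652 = 11.75
Short position value = −(long value) = -kr 11.75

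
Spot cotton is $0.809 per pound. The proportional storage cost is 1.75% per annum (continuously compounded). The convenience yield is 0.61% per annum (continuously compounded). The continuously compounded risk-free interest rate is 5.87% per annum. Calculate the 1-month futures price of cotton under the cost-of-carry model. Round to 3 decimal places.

Net carry = r + u − y = 0.0587 + 0.0175 − 0.0061 = 0.0701
F = S·e^((r+u−y)T) = 0.809 · e^(0.0701 × 1/12) = 0.809 · e^0.005842
= 0.809 × 1.005859 = $0.814 per pound

$0.814 per pound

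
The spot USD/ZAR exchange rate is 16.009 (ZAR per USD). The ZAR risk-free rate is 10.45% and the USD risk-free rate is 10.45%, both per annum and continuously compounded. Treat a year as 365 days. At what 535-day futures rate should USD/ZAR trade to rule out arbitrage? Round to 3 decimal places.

16.009

F = S·e^((r_ZAR − r_USD)T) = 16.009 · e^((0.1045 − 0.1045) × 535/365)
= 16.009 · e^0.000000 = 16.009 × 1.000000
F = 16.009 ZAR per USD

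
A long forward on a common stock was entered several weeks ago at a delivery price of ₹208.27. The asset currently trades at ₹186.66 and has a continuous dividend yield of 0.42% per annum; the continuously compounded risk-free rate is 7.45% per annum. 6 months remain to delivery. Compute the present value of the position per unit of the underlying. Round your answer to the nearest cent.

-₹14.39

Current fair forward for the remaining 6 months: F = S·e^((r − q)·T), (r − q) = 0.0745 − 0.0042 = 0.0703
F = 186.66 · e^(0.0703 × 6/12) = 186.66 × 1.035775 = 193.3378
Value of long forward = (F − K)·e^(−rT) = (193.3378 − 208.27) · e^(−0.0745·6/12)
= -14.9322 × 0.963435 = -14.39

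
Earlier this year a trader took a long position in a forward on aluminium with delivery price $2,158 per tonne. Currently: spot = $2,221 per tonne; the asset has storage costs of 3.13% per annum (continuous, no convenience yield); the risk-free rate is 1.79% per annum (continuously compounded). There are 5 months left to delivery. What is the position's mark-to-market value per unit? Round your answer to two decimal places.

Current fair forward for the remaining 5 months: F = S·e^((r + u)·T), (r + u) = 0.0179 + 0.0313 = 0.0492
F = 2221 · e^(0.0492 × 5/12) = 2221 × 1.02071157 = 2267.0004
Value of long forward = (F − K)·e^(−rT) = (2267.0004 − 2158) · e^(−0.0179·5/12)
= 109.0004 × 0.99256941 = 108.19

$108.19 per tonne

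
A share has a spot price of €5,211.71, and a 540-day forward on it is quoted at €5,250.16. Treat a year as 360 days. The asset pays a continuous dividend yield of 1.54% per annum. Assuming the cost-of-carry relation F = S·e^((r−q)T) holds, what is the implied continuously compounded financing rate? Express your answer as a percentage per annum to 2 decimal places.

2.03%

From F = S·e^((r−q)T): (r − q) = ln(F/S)/T
ln(5250.16/5211.71) = ln(1.007378) = 0.007351
(r − q) = 0.007351 / (540/360) = 0.004901
r = ln(F/S)/T + q = 0.004901 + 0.0154 = 0.020301
r = 2.03%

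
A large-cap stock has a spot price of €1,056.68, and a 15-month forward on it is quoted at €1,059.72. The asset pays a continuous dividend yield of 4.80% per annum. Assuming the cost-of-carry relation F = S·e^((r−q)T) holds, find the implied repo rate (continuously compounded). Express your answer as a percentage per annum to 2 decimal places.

From F = S·e^((r−q)T): (r − q) = ln(F/S)/T
ln(1059.72/1056.68) = ln(1.002877) = 0.002873
(r − q) = 0.002873 / (15/12) = 0.002298
r = ln(F/S)/T + q = 0.002298 + 0.0480 = 0.050298
r = 5.03%

5.03%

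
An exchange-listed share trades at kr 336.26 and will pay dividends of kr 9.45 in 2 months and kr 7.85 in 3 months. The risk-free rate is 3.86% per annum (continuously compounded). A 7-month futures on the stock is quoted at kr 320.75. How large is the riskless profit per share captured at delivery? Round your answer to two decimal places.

kr 5.61 per share

PV(dividends) I = 9.45·e^(−0.0386·2/12) + 7.85·e^(−0.0386·3/12) = 17.1640
Fair futures F* = (S − I)·e^(rT) = (336.26 − 17.1640)·e^0.022517 = 319.0960 × 1.022772 = 326.3625
Market kr 320.75 < fair 326.3625: forward underpriced → reverse cash-and-carry (short the stock, invest proceeds at r, pay the dividends, go long the forward).
Profit at T = |F_mkt − F*| = |320.75 − 326.3625| = kr 5.61 per share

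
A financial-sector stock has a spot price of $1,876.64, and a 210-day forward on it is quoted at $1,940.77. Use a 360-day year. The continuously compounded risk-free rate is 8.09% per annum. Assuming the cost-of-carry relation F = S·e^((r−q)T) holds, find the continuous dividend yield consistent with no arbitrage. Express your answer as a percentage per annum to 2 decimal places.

From F = S·e^((r−q)T): (r − q) = ln(F/S)/T
ln(1940.77/1876.64) = ln(1.034173) = 0.033602
(r − q) = 0.033602 / (210/360) = 0.057603
q = r − ln(F/S)/T = 0.0809 − 0.057603 = 0.023297
q = 2.33%

2.33%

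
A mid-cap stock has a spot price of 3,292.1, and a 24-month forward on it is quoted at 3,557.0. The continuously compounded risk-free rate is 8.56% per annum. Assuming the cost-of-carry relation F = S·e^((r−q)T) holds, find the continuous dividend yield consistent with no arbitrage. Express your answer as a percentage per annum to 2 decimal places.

From F = S·e^((r−q)T): (r − q) = ln(F/S)/T
ln(3557.0/3292.1) = ln(1.080465) = 0.077392
(r − q) = 0.077392 / (24/12) = 0.038696
q = r − ln(F/S)/T = 0.0856 − 0.038696 = 0.046904
q = 4.69%

4.69%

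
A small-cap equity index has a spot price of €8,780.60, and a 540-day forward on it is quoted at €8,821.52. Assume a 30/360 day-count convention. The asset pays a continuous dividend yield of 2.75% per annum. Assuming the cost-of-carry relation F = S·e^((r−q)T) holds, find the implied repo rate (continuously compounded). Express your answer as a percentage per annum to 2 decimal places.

From F = S·e^((r−q)T): (r − q) = ln(F/S)/T
ln(8821.52/8780.60) = ln(1.004660) = 0.004649
(r − q) = 0.004649 / (540/360) = 0.003099
r = ln(F/S)/T + q = 0.003099 + 0.0275 = 0.030599
r = 3.06%

3.06%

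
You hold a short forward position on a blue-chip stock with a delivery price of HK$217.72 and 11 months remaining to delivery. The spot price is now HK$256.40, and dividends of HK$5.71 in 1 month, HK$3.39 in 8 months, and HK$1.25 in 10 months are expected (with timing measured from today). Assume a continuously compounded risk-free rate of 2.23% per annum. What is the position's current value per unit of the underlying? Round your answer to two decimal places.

PV(remaining dividends) I = 5.71·e^(−0.0223·1/12) + 3.39·e^(−0.0223·8/12) + 1.25·e^(−0.0223·10/12) = 10.2664
Current forward F = (S − I)·e^(rT) = (256.40 − 10.2664)·e^(0.0223·11/12) = 246.1336 × 1.020652 = 251.2168
Value (long) = (F − K)·e^(−rT) = (251.2168 − 217.72) × 0.979766 = 32.8190
Short position value = −(long value) = -HK$32.82

-HK$32.82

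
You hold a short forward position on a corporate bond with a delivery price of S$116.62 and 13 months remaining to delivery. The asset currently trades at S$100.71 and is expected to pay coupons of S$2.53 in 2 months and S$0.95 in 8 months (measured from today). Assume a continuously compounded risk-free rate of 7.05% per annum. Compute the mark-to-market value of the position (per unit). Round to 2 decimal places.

S$10.74

PV(remaining coupons) I = 2.53·e^(−0.0705·2/12) + 0.95·e^(−0.0705·8/12) = 3.4068
Current forward F = (S − I)·e^(rT) = (100.71 − 3.4068)·e^(0.0705·13/12) = 97.3032 × 1.079367 = 105.0259
Value (long) = (F − K)·e^(−rT) = (105.0259 − 116.62) × 0.926469 = -10.7416
Short position value = −(long value) = S$10.74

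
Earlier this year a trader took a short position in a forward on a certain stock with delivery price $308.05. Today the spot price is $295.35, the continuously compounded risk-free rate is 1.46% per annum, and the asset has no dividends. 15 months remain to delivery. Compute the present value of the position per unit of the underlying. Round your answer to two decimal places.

Current fair forward for the remaining 15 months: F = S·e^(r·T), r = 0.0146
F = 295.35 · e^(0.0146 × 15/12) = 295.35 × 1.018418 = 300.7898
Value of long forward = (F − K)·e^(−rT) = (300.7898 − 308.05) · e^(−0.0146·15/12)
= -7.2602 × 0.981916 = -7.13
Short position value = −(long value) = $7.13

$7.13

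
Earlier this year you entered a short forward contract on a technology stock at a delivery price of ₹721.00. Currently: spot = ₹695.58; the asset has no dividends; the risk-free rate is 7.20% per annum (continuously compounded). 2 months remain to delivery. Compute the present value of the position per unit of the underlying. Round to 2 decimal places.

Current fair forward for the remaining 2 months: F = S·e^(r·T), r = 0.0720
F = 695.58 · e^(0.0720 × 2/12) = 695.58 × 1.012072 = 703.9770
Value of long forward = (F − K)·e^(−rT) = (703.9770 − 721.00) · e^(−0.0720·2/12)
= -17.0230 × 0.988072 = -16.82
Short position value = −(long value) = ₹16.82

₹16.82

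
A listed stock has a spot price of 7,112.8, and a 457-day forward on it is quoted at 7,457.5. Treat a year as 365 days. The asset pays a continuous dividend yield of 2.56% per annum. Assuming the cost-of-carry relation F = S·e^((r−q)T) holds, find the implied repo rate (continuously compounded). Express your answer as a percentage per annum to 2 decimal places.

6.34%

From F = S·e^((r−q)T): (r − q) = ln(F/S)/T
ln(7457.5/7112.8) = ln(1.048462) = 0.047324
(r − q) = 0.047324 / (457/365) = 0.037797
r = ln(F/S)/T + q = 0.037797 + 0.0256 = 0.063397
r = 6.34%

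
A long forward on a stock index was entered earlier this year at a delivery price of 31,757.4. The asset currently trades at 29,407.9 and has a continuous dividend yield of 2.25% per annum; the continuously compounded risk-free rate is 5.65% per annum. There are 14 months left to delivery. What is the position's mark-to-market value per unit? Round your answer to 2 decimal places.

-1085.57

Current fair forward for the remaining 14 months: F = S·e^((r − q)·T), (r − q) = 0.0565 − 0.0225 = 0.0340
F = 29407.9 · e^(0.0340 × 14/12) = 29407.9 × 1.04046390 = 30597.8583
Value of long forward = (F − K)·e^(−rT) = (30597.8583 − 31757.4) · e^(−0.0565·14/12)
= -1159.5417 × 0.93620888 = -1085.57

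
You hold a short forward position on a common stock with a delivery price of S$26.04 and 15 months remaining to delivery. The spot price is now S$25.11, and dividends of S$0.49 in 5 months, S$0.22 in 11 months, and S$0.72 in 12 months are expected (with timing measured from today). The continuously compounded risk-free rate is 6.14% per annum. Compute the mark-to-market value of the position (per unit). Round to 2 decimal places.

PV(remaining dividends) I = 0.49·e^(−0.0614·5/12) + 0.22·e^(−0.0614·11/12) + 0.72·e^(−0.0614·12/12) = 1.3627
Current forward F = (S − I)·e^(rT) = (25.11 − 1.3627)·e^(0.0614·15/12) = 23.7473 × 1.079772 = 25.6417
Value (long) = (F − K)·e^(−rT) = (25.6417 − 26.04) × 0.926121 = -0.3689
Short position value = −(long value) = S$0.37

S$0.37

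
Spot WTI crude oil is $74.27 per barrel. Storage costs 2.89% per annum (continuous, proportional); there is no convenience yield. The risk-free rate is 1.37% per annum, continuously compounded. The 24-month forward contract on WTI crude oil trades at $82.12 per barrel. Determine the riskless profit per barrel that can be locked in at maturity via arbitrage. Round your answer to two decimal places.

$1.24 per barrel

Fair forward: F* = S·e^(carry·T), with carry = (r + u) = 0.0137 + 0.0289 = 0.0426
F* = 74.27 · e^(0.0426 × 24/12) = 74.27 · e^0.085200 = 74.27 × 1.088935 = $80.8752
Market $82.12 > fair $80.8752: forward overpriced → cash-and-carry (buy spot, short the forward).
At maturity, profit = |F_mkt − F*| = |82.12 − 80.8752| = $1.24 per barrel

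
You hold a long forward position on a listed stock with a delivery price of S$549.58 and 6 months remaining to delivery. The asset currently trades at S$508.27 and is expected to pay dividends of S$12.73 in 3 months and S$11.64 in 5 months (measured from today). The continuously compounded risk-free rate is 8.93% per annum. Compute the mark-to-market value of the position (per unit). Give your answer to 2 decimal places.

PV(remaining dividends) I = 12.73·e^(−0.0893·3/12) + 11.64·e^(−0.0893·5/12) = 23.6638
Current forward F = (S − I)·e^(rT) = (508.27 − 23.6638)·e^(0.0893·6/12) = 484.6062 × 1.045662 = 506.7343
Value (long) = (F − K)·e^(−rT) = (506.7343 − 549.58) × 0.956332 = -40.9747
Value = -S$40.97

-S$40.97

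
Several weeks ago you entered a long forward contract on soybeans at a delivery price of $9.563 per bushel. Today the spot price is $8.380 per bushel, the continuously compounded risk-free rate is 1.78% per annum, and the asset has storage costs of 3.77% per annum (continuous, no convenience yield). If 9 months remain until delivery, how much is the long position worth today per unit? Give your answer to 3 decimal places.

Current fair forward for the remaining 9 months: F = S·e^((r + u)·T), (r + u) = 0.0178 + 0.0377 = 0.0555
F = 8.380 · e^(0.0555 × 9/12) = 8.380 × 1.042503 = 8.7362
Value of long forward = (F − K)·e^(−rT) = (8.7362 − 9.563) · e^(−0.0178·9/12)
= -0.8268 × 0.986739 = -0.816

-$0.816 per bushel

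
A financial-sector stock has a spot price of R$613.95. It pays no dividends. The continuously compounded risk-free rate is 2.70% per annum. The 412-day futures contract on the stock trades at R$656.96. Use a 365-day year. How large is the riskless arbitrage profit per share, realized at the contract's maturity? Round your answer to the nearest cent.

Fair futures: F* = S·e^(carry·T), with carry = r = 0.0270
F* = 613.95 · e^(0.0270 × 412/365) = 613.95 · e^0.030477 = 613.95 × 1.030946 = R$632.9493
Market R$656.96 > fair R$632.9493: forward overpriced → cash-and-carry (buy spot, short the forward).
At maturity, profit = |F_mkt − F*| = |656.96 − 632.9493| = R$24.01 per share

R$24.01 per share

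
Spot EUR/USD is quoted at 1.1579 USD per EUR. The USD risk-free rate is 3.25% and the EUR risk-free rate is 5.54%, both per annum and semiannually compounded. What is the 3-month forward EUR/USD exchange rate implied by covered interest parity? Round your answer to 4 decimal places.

1.1514

By covered interest parity, F = S · (1+r_USD/2)^(2T) / (1+r_EUR/2)^(2T)
= 1.1579 × 1.008092 / 1.013755 = 1.1579 × 0.994414
F = 1.1514 USD per EUR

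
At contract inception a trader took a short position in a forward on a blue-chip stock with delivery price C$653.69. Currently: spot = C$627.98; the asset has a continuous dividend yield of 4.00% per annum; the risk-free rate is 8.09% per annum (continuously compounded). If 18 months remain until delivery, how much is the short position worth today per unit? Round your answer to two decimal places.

-C$12.42

Current fair forward for the remaining 18 months: F = S·e^((r − q)·T), (r − q) = 0.0809 − 0.0400 = 0.0409
F = 627.98 · e^(0.0409 × 18/12) = 627.98 × 1.063271 = 667.7129
Value of long forward = (F − K)·e^(−rT) = (667.7129 − 653.69) · e^(−0.0809·18/12)
= 14.0229 × 0.885724 = 12.42
Short position value = −(long value) = -C$12.42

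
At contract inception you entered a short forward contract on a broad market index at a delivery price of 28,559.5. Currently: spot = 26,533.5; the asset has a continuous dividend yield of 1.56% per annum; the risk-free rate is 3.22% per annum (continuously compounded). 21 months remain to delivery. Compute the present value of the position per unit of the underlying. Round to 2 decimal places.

Current fair forward for the remaining 21 months: F = S·e^((r − q)·T), (r − q) = 0.0322 − 0.0156 = 0.0166
F = 26533.5 · e^(0.0166 × 21/12) = 26533.5 × 1.02947607 = 27315.6033
Value of long forward = (F − K)·e^(−rT) = (27315.6033 − 28559.5) · e^(−0.0322·21/12)
= -1243.8967 × 0.94520826 = -1175.74
Short position value = −(long value) = 1175.74

1175.74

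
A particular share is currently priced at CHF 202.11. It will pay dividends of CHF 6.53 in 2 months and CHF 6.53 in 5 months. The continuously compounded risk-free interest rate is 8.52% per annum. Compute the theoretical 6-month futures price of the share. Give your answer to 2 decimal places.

CHF 197.61

PV(dividends) I = 6.53·e^(−0.0852·2/12) + 6.53·e^(−0.0852·5/12)
I = 6.4379 + 6.3023 = 12.7402
F = (S − I)·e^(rT) = (202.11 − 12.7402) · e^(0.0852·6/12)
= 189.3698 · e^0.042600 = 189.3698 × 1.043520 = CHF 197.61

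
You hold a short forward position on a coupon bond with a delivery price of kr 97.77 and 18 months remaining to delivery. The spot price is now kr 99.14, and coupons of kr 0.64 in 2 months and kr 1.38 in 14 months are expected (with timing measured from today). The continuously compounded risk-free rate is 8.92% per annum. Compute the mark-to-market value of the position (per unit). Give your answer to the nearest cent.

-kr 11.74

PV(remaining coupons) I = 0.64·e^(−0.0892·2/12) + 1.38·e^(−0.0892·14/12) = 1.8742
Current forward F = (S − I)·e^(rT) = (99.14 − 1.8742)·e^(0.0892·18/12) = 97.2658 × 1.143164 = 111.1908
Value (long) = (F − K)·e^(−rT) = (111.1908 − 97.77) × 0.874765 = 11.7400
Short position value = −(long value) = -kr 11.74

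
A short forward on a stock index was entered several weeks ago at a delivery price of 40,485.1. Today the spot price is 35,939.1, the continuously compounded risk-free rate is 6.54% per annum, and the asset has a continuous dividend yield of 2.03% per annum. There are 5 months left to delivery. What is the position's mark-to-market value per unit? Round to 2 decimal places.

3760.38

Current fair forward for the remaining 5 months: F = S·e^((r − q)·T), (r − q) = 0.0654 − 0.0203 = 0.0451
F = 35939.1 · e^(0.0451 × 5/12) = 35939.1 × 1.01896934 = 36620.8410
Value of long forward = (F − K)·e^(−rT) = (36620.8410 − 40485.1) · e^(−0.0654·5/12)
= -3864.2590 × 0.97311793 = -3760.38
Short position value = −(long value) = 3760.38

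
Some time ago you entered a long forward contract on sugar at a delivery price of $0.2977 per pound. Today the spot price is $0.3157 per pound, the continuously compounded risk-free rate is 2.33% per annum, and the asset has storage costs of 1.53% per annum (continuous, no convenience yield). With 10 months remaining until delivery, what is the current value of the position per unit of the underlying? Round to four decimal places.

Current fair forward for the remaining 10 months: F = S·e^((r + u)·T), (r + u) = 0.0233 + 0.0153 = 0.0386
F = 0.3157 · e^(0.0386 × 10/12) = 0.3157 × 1.032690 = 0.3260
Value of long forward = (F − K)·e^(−rT) = (0.3260 − 0.2977) · e^(−0.0233·10/12)
= 0.0283 × 0.980771 = 0.0278

$0.0278 per pound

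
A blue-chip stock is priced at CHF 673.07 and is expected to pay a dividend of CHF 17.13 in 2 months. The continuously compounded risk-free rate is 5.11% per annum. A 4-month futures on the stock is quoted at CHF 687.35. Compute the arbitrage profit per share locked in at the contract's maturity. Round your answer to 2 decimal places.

CHF 19.99 per share

PV(dividends) I = 17.13·e^(−0.0511·2/12) = 16.9847
Fair futures F* = (S − I)·e^(rT) = (673.07 − 16.9847)·e^0.017033 = 656.0853 × 1.017179 = 667.3562
Market CHF 687.35 > fair 667.3562: forward overpriced → cash-and-carry (borrow at r, buy the stock and collect the dividends, short the forward).
Profit at T = |F_mkt − F*| = |687.35 − 667.3562| = CHF 19.99 per share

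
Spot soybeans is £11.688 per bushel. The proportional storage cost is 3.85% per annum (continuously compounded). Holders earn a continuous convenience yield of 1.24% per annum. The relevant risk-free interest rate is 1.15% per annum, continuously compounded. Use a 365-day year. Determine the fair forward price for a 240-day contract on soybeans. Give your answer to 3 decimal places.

£11.981 per bushel

Net carry = r + u − y = 0.0115 + 0.0385 − 0.0124 = 0.0376
F = S·e^((r+u−y)T) = 11.688 · e^(0.0376 × 240/365) = 11.688 · e^0.024723
= 11.688 × 1.025031 = £11.981 per bushel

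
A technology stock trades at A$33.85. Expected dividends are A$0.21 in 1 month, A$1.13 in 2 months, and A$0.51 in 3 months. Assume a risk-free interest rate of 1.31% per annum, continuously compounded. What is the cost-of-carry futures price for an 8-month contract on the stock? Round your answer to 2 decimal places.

A$32.29

PV(dividends) I = 0.21·e^(−0.0131·1/12) + 1.13·e^(−0.0131·2/12) + 0.51·e^(−0.0131·3/12)
I = 0.2098 + 1.1275 + 0.5083 = 1.8456
F = (S − I)·e^(rT) = (33.85 − 1.8456) · e^(0.0131·8/12)
= 32.0044 · e^0.008733 = 32.0044 × 1.008771 = A$32.29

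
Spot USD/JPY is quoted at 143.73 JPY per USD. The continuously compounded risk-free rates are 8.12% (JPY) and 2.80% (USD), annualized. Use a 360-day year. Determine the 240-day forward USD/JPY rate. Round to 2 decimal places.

F = S·e^((r_JPY − r_USD)T) = 143.73 · e^((0.0812 − 0.0280) × 240/360)
= 143.73 · e^0.035467 = 143.73 × 1.036103
F = 148.92 JPY per USD

148.92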